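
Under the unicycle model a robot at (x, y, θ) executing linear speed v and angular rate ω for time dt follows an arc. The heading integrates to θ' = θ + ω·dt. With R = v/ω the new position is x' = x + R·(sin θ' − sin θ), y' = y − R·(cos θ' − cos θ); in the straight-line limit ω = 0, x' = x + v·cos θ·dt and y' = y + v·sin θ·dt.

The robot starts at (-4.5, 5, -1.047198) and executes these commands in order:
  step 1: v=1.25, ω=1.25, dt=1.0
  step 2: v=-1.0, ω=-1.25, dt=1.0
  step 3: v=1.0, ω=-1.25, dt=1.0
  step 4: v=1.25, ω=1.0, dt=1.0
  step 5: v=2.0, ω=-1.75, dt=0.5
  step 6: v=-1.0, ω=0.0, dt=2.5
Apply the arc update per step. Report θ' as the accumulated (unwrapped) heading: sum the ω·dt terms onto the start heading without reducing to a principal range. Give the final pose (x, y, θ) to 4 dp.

step 1: θ'=0.2028 (R=1.0000) → pose (-3.4326, 4.5205, 0.2028)
step 2: θ'=-1.0472 (R=0.8000) → pose (-4.2865, 4.9041, -1.0472)
step 3: θ'=-2.2972 (R=-0.8000) → pose (-4.3813, 3.9728, -2.2972)
step 4: θ'=-1.2972 (R=1.2500) → pose (-4.6503, 2.8048, -1.2972)
step 5: θ'=-2.1722 (R=-1.1429) → pose (-4.8083, 1.8494, -2.1722)
step 6: θ'=-2.1722 (straight) → pose (-3.3938, 3.9107, -2.1722)

(-3.3938, 3.9107, -2.1722)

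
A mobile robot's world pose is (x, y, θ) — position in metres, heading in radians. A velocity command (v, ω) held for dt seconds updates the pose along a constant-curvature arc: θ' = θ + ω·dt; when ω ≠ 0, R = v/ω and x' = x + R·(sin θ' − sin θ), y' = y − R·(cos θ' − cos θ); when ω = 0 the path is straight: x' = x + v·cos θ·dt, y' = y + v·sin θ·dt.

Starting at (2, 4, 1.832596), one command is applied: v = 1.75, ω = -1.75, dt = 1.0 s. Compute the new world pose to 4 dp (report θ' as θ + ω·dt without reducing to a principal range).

θ' = 1.8326 + -1.75·1.0 = 0.0826
R = v/ω = 1.75/-1.75 = -1.0000
x' = 2 + -1.0000·(sin 0.0826 − sin 1.8326) = 2.8834
y' = 4 − -1.0000·(cos 0.0826 − cos 1.8326) = 5.2554

(2.8834, 5.2554, 0.0826)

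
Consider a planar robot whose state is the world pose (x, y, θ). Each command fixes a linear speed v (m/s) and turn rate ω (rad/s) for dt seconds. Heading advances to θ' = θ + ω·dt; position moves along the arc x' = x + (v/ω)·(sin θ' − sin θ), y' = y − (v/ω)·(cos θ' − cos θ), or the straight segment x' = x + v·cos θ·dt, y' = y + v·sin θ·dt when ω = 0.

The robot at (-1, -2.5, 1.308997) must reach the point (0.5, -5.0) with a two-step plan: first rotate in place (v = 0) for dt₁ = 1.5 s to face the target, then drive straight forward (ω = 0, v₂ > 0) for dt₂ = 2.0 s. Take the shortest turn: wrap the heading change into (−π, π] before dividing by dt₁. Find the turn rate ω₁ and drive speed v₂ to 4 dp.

ω₁ = -1.5596, v₂ = 1.4577

heading to target = atan2(-5−-2.5, 0.5−-1) = -1.0304
Δθ = wrap(-1.0304 − 1.3090) = -2.3394; ω₁ = Δθ/dt₁ = -1.5596
distance = √((0.5−-1)² + (-5−-2.5)²) = 2.9155; v₂ = distance/dt₂ = 1.4577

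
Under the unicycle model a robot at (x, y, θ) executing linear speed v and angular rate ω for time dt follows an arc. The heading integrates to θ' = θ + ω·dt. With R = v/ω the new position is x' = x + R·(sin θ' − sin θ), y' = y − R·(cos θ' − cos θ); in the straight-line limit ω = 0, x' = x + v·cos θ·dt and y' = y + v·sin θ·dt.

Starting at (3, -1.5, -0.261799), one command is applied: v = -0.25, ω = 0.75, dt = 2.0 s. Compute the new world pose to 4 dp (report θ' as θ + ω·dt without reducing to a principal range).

θ' = -0.2618 + 0.75·2.0 = 1.2382
R = v/ω = -0.25/0.75 = -0.3333
x' = 3 + -0.3333·(sin 1.2382 − sin -0.2618) = 2.5987
y' = -1.5 − -0.3333·(cos 1.2382 − cos -0.2618) = -1.7131

(2.5987, -1.7131, 1.2382)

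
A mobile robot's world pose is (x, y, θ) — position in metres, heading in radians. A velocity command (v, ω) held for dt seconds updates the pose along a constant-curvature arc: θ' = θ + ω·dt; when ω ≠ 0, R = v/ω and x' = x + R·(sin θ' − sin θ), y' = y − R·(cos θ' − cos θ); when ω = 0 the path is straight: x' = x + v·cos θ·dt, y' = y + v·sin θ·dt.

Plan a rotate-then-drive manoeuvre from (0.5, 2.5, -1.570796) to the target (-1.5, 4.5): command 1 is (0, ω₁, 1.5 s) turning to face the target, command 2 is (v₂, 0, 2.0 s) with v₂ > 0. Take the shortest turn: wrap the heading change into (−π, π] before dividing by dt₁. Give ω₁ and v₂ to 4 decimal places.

ω₁ = -1.5708, v₂ = 1.4142

heading to target = atan2(4.5−2.5, -1.5−0.5) = 2.3562
Δθ = wrap(2.3562 − -1.5708) = -2.3562; ω₁ = Δθ/dt₁ = -1.5708
distance = √((-1.5−0.5)² + (4.5−2.5)²) = 2.8284; v₂ = distance/dt₂ = 1.4142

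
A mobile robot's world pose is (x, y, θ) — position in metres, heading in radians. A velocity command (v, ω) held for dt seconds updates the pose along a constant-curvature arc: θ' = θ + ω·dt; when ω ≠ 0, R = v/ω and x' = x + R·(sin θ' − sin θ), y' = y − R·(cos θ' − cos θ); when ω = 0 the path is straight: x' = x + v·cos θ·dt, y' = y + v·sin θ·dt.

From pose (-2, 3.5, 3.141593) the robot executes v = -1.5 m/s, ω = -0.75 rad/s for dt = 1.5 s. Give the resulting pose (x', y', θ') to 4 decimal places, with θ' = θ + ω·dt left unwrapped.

θ' = 3.1416 + -0.75·1.5 = 2.0166
R = v/ω = -1.5/-0.75 = 2.0000
x' = -2 + 2.0000·(sin 2.0166 − sin 3.1416) = -0.1955
y' = 3.5 − 2.0000·(cos 2.0166 − cos 3.1416) = 2.3624

(-0.1955, 2.3624, 2.0166)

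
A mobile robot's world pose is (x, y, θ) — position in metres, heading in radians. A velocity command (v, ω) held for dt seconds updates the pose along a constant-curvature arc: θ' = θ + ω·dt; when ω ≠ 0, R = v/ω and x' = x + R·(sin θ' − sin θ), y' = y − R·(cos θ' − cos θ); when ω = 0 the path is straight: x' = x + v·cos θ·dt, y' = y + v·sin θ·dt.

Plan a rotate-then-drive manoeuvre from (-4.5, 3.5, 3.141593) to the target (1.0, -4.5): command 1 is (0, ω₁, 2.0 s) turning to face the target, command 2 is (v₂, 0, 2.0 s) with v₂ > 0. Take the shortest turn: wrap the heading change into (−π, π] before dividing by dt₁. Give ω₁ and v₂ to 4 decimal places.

ω₁ = 1.0865, v₂ = 4.8541

heading to target = atan2(-4.5−3.5, 1−-4.5) = -0.9685
Δθ = wrap(-0.9685 − 3.1416) = 2.1731; ω₁ = Δθ/dt₁ = 1.0865
distance = √((1−-4.5)² + (-4.5−3.5)²) = 9.7082; v₂ = distance/dt₂ = 4.8541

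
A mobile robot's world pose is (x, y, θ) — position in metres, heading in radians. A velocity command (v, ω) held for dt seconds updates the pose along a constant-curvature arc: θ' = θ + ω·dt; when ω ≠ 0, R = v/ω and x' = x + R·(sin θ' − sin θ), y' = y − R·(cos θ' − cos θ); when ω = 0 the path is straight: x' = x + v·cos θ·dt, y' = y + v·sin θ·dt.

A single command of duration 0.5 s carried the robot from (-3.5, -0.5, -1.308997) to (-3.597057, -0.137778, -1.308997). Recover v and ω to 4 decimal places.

Δθ = -1.308997 − -1.308997 = 0.000000
ω = Δθ/dt = 0.000000/0.5 = 0.0000
ω = 0 → v = (Δx·cos θ + Δy·sin θ)/dt = -0.7500

v = -0.7500, ω = 0.0000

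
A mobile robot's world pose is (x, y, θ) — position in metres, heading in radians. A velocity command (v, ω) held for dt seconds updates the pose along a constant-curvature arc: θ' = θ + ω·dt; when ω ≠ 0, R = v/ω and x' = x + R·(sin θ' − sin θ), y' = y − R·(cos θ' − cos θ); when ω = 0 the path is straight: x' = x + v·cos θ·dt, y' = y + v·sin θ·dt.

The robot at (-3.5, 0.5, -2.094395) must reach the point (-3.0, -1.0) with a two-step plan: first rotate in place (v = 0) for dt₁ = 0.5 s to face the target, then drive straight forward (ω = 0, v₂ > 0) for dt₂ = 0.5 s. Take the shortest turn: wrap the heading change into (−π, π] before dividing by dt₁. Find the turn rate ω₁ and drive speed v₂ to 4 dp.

ω₁ = 1.6907, v₂ = 3.1623

heading to target = atan2(-1−0.5, -3−-3.5) = -1.2490
Δθ = wrap(-1.2490 − -2.0944) = 0.8453; ω₁ = Δθ/dt₁ = 1.6907
distance = √((-3−-3.5)² + (-1−0.5)²) = 1.5811; v₂ = distance/dt₂ = 3.1623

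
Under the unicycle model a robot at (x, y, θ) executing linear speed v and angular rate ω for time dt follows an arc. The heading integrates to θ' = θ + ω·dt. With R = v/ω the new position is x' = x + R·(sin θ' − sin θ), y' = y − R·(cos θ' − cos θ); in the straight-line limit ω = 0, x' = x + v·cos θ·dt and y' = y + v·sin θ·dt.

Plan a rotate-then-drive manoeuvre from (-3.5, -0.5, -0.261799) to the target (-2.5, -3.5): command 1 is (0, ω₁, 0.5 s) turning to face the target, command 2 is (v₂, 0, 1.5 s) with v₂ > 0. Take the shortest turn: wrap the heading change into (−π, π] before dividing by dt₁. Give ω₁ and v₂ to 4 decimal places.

ω₁ = -1.9745, v₂ = 2.1082

heading to target = atan2(-3.5−-0.5, -2.5−-3.5) = -1.2490
Δθ = wrap(-1.2490 − -0.2618) = -0.9872; ω₁ = Δθ/dt₁ = -1.9745
distance = √((-2.5−-3.5)² + (-3.5−-0.5)²) = 3.1623; v₂ = distance/dt₂ = 2.1082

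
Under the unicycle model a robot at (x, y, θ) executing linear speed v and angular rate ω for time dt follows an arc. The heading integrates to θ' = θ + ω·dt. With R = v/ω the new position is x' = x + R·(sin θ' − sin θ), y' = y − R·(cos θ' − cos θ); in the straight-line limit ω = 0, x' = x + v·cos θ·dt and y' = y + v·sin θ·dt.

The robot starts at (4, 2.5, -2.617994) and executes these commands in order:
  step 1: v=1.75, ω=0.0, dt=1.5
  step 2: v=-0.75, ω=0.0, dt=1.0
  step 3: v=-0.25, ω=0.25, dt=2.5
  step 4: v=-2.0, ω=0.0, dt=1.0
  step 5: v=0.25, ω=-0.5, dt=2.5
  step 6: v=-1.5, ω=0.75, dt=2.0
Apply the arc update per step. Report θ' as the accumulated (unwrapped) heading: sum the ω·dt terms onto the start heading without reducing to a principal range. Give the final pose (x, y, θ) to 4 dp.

(5.2741, 5.1976, -1.7430)

step 1: θ'=-2.6180 (straight) → pose (1.7267, 1.1875, -2.6180)
step 2: θ'=-2.6180 (straight) → pose (2.3762, 1.5625, -2.6180)
step 3: θ'=-1.9930 (R=-1.0000) → pose (2.7884, 2.0188, -1.9930)
step 4: θ'=-1.9930 (straight) → pose (3.6079, 3.8431, -1.9930)
step 5: θ'=-3.2430 (R=-0.5000) → pose (3.1012, 3.5506, -3.2430)
step 6: θ'=-1.7430 (R=-2.0000) → pose (5.2741, 5.1976, -1.7430)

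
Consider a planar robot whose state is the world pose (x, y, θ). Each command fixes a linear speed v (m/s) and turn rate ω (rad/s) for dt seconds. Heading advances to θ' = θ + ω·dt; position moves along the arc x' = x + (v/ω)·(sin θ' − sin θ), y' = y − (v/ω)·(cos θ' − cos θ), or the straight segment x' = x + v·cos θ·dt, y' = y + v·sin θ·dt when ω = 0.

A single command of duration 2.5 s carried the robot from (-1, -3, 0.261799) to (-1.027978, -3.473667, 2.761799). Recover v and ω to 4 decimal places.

v = -0.2500, ω = 1.0000

Δθ = 2.761799 − 0.261799 = 2.500000
ω = Δθ/dt = 2.500000/2.5 = 1.0000
R = −Δy/(cos θ' − cos θ) = -0.2500
v = R·ω = -0.2500·1.0000 = -0.2500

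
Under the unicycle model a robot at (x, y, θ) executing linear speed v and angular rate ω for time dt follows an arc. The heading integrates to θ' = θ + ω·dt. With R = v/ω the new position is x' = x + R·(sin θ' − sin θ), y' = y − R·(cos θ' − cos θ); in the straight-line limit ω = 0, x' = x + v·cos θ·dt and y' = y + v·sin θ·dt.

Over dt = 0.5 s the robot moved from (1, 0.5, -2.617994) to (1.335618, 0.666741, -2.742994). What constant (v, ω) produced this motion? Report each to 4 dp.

Δθ = -2.742994 − -2.617994 = -0.125000
ω = Δθ/dt = -0.125000/0.5 = -0.2500
R = Δx/(sin θ' − sin θ) = 3.0000
v = R·ω = 3.0000·-0.2500 = -0.7500

v = -0.7500, ω = -0.2500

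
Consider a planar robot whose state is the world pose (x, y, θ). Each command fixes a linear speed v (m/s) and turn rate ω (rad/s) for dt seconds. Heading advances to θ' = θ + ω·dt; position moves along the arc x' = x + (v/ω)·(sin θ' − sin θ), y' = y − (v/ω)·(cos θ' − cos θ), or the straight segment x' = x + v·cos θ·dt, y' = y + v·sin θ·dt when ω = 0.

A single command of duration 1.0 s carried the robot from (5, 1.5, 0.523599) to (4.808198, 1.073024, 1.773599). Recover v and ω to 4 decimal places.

v = -0.5000, ω = 1.2500

Δθ = 1.773599 − 0.523599 = 1.250000
ω = Δθ/dt = 1.250000/1.0 = 1.2500
R = −Δy/(cos θ' − cos θ) = -0.4000
v = R·ω = -0.4000·1.2500 = -0.5000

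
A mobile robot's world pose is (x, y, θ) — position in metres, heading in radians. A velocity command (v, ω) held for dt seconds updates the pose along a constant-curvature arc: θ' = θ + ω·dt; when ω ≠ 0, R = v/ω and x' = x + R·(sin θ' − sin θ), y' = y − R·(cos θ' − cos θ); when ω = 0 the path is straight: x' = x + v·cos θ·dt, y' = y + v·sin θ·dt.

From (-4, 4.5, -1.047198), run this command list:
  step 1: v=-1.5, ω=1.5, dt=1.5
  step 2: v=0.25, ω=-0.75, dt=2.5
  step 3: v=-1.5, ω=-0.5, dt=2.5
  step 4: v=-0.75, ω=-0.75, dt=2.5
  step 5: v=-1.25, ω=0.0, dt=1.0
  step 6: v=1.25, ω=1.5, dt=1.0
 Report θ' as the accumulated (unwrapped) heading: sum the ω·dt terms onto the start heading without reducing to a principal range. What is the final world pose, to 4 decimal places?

step 1: θ'=1.2028 (R=-1.0000) → pose (-5.7991, 4.3597, 1.2028)
step 2: θ'=-0.6722 (R=-0.3333) → pose (-5.2805, 4.5006, -0.6722)
step 3: θ'=-1.9222 (R=3.0000) → pose (-6.2290, 7.8807, -1.9222)
step 4: θ'=-3.7972 (R=1.0000) → pose (-4.6805, 8.3291, -3.7972)
step 5: θ'=-3.7972 (straight) → pose (-3.6897, 7.5671, -3.7972)
step 6: θ'=-2.2972 (R=0.8333) → pose (-4.8207, 7.4600, -2.2972)

(-4.8207, 7.4600, -2.2972)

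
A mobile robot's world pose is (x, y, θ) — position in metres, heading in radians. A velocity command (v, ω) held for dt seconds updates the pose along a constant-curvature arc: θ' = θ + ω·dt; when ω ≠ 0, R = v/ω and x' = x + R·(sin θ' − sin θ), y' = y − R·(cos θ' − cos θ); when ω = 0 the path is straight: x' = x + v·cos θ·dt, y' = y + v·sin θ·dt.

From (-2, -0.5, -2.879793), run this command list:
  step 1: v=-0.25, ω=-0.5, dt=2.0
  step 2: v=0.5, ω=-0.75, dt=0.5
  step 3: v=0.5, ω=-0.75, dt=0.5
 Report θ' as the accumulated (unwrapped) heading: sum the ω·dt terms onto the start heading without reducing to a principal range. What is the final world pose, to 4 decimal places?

step 1: θ'=-3.8798 (R=0.5000) → pose (-1.5341, -0.6131, -3.8798)
step 2: θ'=-4.2548 (R=-0.6667) → pose (-1.6836, -0.4145, -4.2548)
step 3: θ'=-4.6298 (R=-0.6667) → pose (-1.7499, -0.1750, -4.6298)

(-1.7499, -0.1750, -4.6298)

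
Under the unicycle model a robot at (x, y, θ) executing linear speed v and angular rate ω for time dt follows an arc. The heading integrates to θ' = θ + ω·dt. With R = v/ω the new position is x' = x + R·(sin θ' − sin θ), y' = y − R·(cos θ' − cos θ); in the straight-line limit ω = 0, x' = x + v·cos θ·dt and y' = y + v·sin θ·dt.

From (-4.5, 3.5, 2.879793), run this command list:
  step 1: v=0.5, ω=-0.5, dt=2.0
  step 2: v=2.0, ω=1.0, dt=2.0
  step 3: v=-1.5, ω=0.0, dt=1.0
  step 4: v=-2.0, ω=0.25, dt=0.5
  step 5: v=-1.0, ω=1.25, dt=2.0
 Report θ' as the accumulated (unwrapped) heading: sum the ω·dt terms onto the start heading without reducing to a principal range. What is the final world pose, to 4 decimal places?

step 1: θ'=1.8798 (R=-1.0000) → pose (-5.1938, 4.1618, 1.8798)
step 2: θ'=3.8798 (R=2.0000) → pose (-8.4450, 5.0330, 3.8798)
step 3: θ'=3.8798 (straight) → pose (-7.3355, 6.0424, 3.8798)
step 4: θ'=4.0048 (R=-8.0000) → pose (-6.6397, 6.7598, 4.0048)
step 5: θ'=6.5048 (R=-0.8000) → pose (-7.4235, 8.0602, 6.5048)

(-7.4235, 8.0602, 6.5048)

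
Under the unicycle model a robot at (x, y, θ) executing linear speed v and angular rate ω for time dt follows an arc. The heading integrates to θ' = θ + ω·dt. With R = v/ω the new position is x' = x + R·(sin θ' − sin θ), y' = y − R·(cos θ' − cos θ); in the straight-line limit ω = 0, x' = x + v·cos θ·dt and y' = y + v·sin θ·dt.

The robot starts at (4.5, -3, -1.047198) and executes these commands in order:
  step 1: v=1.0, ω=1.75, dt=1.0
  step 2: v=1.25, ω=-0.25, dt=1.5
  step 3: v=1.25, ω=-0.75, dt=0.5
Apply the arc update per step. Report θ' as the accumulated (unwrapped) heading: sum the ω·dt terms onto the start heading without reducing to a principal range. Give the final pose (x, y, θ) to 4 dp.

step 1: θ'=0.7028 (R=0.5714) → pose (5.3642, -3.1503, 0.7028)
step 2: θ'=0.3278 (R=-5.0000) → pose (6.9862, -2.2317, 0.3278)
step 3: θ'=-0.0472 (R=-1.6667) → pose (7.6014, -2.1448, -0.0472)

(7.6014, -2.1448, -0.0472)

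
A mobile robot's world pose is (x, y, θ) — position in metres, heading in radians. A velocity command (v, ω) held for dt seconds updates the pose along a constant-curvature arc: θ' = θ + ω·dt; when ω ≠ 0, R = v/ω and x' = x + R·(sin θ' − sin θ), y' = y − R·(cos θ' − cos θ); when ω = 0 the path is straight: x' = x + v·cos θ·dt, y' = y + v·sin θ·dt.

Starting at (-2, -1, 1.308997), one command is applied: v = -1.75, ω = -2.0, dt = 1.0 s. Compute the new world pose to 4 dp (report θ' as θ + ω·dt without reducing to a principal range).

(-3.4028, -1.4478, -0.6910)

θ' = 1.3090 + -2.0·1.0 = -0.6910
R = v/ω = -1.75/-2.0 = 0.8750
x' = -2 + 0.8750·(sin -0.6910 − sin 1.3090) = -3.4028
y' = -1 − 0.8750·(cos -0.6910 − cos 1.3090) = -1.4478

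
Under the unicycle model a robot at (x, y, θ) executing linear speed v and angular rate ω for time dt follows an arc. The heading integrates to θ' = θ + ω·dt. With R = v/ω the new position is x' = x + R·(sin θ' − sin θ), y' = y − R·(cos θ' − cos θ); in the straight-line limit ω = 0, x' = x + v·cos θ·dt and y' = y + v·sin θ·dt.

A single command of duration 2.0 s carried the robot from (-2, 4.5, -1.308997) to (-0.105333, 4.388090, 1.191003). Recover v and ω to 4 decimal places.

v = 1.2500, ω = 1.2500

Δθ = 1.191003 − -1.308997 = 2.500000
ω = Δθ/dt = 2.500000/2.0 = 1.2500
R = Δx/(sin θ' − sin θ) = 1.0000
v = R·ω = 1.0000·1.2500 = 1.2500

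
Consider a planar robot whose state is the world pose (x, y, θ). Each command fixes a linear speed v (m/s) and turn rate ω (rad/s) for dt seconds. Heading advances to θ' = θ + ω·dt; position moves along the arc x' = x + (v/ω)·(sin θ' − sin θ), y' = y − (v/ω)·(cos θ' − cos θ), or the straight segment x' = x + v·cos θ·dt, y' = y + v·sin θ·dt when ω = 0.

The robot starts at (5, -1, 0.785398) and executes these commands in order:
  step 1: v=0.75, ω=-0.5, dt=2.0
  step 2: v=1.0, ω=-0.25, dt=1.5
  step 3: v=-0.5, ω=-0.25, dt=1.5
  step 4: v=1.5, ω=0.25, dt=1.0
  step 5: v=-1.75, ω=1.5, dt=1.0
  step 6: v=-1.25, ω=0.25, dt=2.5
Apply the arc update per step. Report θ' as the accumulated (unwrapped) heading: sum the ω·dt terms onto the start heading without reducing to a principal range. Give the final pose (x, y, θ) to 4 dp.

(5.2301, -4.5628, 1.4104)

step 1: θ'=-0.2146 (R=-1.5000) → pose (6.3801, -0.5951, -0.2146)
step 2: θ'=-0.5896 (R=-4.0000) → pose (7.7524, -1.1787, -0.5896)
step 3: θ'=-0.9646 (R=2.0000) → pose (7.2208, -0.6558, -0.9646)
step 4: θ'=-0.7146 (R=6.0000) → pose (8.2198, -1.7695, -0.7146)
step 5: θ'=0.7854 (R=-1.1667) → pose (6.6303, -1.8258, 0.7854)
step 6: θ'=1.4104 (R=-5.0000) → pose (5.2301, -4.5628, 1.4104)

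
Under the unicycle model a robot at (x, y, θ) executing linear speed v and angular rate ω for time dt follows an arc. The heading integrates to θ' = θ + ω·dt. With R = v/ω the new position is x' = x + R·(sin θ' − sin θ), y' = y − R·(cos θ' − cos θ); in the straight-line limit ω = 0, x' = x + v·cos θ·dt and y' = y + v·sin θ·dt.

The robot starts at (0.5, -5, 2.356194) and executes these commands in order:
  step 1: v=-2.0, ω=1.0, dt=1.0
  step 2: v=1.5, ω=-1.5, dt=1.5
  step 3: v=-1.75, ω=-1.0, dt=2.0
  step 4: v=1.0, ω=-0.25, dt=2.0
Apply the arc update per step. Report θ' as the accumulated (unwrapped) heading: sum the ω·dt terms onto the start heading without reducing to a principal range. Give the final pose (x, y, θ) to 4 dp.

(-0.8757, -6.2285, -1.3938)

step 1: θ'=3.3562 (R=-2.0000) → pose (2.3401, -5.5399, 3.3562)
step 2: θ'=1.1062 (R=-1.0000) → pose (1.2332, -4.1148, 1.1062)
step 3: θ'=-0.8938 (R=1.7500) → pose (-1.6954, -4.4270, -0.8938)
step 4: θ'=-1.3938 (R=-4.0000) → pose (-0.8757, -6.2285, -1.3938)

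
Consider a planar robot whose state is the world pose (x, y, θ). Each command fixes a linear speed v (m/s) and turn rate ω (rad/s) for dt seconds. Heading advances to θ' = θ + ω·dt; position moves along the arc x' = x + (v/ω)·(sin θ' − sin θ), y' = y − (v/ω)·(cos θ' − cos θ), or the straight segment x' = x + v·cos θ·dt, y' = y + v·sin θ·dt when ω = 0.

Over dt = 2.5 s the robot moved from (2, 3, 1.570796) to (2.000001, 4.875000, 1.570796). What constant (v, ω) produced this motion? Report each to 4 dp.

v = 0.7500, ω = 0.0000

Δθ = 1.570796 − 1.570796 = 0.000000
ω = Δθ/dt = 0.000000/2.5 = 0.0000
ω = 0 → v = (Δx·cos θ + Δy·sin θ)/dt = 0.7500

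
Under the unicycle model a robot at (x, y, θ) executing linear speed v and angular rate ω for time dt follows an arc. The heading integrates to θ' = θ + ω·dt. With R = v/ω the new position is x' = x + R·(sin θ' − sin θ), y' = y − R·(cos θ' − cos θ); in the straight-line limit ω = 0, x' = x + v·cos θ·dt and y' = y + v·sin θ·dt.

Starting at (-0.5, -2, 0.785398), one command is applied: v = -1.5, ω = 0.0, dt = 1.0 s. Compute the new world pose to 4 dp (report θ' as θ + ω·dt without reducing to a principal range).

(-1.5607, -3.0607, 0.7854)

θ' = 0.7854 + 0.0·1.0 = 0.7854
ω = 0 → straight: x' = -0.5 + -1.5·cos(0.7854)·1.0 = -1.5607
y' = -2 + -1.5·sin(0.7854)·1.0 = -3.0607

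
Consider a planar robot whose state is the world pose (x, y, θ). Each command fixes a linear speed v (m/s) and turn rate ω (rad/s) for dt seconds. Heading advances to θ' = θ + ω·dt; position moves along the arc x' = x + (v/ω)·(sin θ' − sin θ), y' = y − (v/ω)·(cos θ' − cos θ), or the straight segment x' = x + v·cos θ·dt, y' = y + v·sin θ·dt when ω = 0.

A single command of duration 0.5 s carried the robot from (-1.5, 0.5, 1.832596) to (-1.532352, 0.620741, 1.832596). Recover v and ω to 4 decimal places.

v = 0.2500, ω = 0.0000

Δθ = 1.832596 − 1.832596 = 0.000000
ω = Δθ/dt = 0.000000/0.5 = 0.0000
ω = 0 → v = (Δx·cos θ + Δy·sin θ)/dt = 0.2500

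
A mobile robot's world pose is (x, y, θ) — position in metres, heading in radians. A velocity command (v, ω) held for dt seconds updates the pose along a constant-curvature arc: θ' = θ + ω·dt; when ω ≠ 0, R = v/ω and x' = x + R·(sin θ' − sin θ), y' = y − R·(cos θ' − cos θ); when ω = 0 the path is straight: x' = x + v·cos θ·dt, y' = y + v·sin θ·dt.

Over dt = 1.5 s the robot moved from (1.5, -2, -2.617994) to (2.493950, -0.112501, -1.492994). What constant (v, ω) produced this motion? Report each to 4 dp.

Δθ = -1.492994 − -2.617994 = 1.125000
ω = Δθ/dt = 1.125000/1.5 = 0.7500
R = −Δy/(cos θ' − cos θ) = -2.0000
v = R·ω = -2.0000·0.7500 = -1.5000

v = -1.5000, ω = 0.7500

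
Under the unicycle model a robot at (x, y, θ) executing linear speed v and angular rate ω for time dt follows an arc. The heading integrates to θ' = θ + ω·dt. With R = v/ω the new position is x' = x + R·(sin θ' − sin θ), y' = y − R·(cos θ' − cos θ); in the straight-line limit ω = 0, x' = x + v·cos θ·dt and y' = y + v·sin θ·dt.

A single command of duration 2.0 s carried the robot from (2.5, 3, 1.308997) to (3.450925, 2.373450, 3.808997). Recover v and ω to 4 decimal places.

Δθ = 3.808997 − 1.308997 = 2.500000
ω = Δθ/dt = 2.500000/2.0 = 1.2500
R = Δx/(sin θ' − sin θ) = -0.6000
v = R·ω = -0.6000·1.2500 = -0.7500

v = -0.7500, ω = 1.2500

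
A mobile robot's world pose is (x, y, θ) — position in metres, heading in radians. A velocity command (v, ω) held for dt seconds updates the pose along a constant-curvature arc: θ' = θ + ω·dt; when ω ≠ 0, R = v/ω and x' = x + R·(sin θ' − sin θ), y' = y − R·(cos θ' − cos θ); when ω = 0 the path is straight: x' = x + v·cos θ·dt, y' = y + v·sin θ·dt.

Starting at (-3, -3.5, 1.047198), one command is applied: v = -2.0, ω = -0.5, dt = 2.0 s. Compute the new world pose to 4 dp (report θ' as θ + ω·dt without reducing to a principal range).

(-6.2754, -5.4955, 0.0472)

θ' = 1.0472 + -0.5·2.0 = 0.0472
R = v/ω = -2.0/-0.5 = 4.0000
x' = -3 + 4.0000·(sin 0.0472 − sin 1.0472) = -6.2754
y' = -3.5 − 4.0000·(cos 0.0472 − cos 1.0472) = -5.4955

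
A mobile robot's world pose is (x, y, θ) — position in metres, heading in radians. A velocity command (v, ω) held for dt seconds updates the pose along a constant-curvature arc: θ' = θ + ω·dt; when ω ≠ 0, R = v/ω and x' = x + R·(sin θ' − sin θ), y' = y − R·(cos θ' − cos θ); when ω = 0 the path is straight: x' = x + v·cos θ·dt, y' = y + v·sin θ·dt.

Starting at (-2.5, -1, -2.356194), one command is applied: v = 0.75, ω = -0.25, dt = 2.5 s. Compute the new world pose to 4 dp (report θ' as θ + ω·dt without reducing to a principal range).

θ' = -2.3562 + -0.25·2.5 = -2.9812
R = v/ω = 0.75/-0.25 = -3.0000
x' = -2.5 + -3.0000·(sin -2.9812 − sin -2.3562) = -4.1422
y' = -1 − -3.0000·(cos -2.9812 − cos -2.3562) = -1.8402

(-4.1422, -1.8402, -2.9812)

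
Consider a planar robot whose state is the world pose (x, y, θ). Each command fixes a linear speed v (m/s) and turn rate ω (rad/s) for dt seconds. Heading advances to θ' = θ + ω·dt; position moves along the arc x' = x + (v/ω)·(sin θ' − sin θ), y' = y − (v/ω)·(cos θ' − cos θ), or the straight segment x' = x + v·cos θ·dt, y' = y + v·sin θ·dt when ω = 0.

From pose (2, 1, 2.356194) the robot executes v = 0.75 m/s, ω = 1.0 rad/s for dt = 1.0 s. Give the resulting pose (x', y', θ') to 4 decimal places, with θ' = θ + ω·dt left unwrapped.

θ' = 2.3562 + 1.0·1.0 = 3.3562
R = v/ω = 0.75/1.0 = 0.7500
x' = 2 + 0.7500·(sin 3.3562 − sin 2.3562) = 1.3100
y' = 1 − 0.7500·(cos 3.3562 − cos 2.3562) = 1.2025

(1.3100, 1.2025, 3.3562)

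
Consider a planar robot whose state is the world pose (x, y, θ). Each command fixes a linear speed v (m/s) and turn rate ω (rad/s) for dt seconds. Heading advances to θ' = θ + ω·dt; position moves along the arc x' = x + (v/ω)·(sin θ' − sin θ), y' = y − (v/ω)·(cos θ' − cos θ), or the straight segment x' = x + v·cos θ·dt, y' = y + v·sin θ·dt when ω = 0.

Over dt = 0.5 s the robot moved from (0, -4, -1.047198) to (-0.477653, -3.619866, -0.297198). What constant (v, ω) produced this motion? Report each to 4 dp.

Δθ = -0.297198 − -1.047198 = 0.750000
ω = Δθ/dt = 0.750000/0.5 = 1.5000
R = Δx/(sin θ' − sin θ) = -0.8333
v = R·ω = -0.8333·1.5000 = -1.2500

v = -1.2500, ω = 1.5000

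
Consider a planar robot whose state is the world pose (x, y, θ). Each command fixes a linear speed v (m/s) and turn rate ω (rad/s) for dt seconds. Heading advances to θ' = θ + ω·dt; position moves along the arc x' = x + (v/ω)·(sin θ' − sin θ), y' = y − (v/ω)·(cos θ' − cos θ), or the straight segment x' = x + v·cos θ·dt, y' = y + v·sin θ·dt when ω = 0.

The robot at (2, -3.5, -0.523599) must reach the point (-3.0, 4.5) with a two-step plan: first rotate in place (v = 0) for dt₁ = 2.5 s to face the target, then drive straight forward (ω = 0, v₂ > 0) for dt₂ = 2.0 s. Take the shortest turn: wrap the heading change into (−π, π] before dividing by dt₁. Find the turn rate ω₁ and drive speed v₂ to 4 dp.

heading to target = atan2(4.5−-3.5, -3−2) = 2.1294
Δθ = wrap(2.1294 − -0.5236) = 2.6530; ω₁ = Δθ/dt₁ = 1.0612
distance = √((-3−2)² + (4.5−-3.5)²) = 9.4340; v₂ = distance/dt₂ = 4.7170

ω₁ = 1.0612, v₂ = 4.7170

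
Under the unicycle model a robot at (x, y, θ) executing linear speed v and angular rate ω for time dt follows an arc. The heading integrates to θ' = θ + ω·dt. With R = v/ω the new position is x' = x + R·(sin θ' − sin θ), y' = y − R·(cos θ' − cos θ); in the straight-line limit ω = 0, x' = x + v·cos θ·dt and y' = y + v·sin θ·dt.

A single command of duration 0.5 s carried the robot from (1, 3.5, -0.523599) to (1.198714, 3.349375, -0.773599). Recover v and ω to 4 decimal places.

v = 0.5000, ω = -0.5000

Δθ = -0.773599 − -0.523599 = -0.250000
ω = Δθ/dt = -0.250000/0.5 = -0.5000
R = Δx/(sin θ' − sin θ) = -1.0000
v = R·ω = -1.0000·-0.5000 = 0.5000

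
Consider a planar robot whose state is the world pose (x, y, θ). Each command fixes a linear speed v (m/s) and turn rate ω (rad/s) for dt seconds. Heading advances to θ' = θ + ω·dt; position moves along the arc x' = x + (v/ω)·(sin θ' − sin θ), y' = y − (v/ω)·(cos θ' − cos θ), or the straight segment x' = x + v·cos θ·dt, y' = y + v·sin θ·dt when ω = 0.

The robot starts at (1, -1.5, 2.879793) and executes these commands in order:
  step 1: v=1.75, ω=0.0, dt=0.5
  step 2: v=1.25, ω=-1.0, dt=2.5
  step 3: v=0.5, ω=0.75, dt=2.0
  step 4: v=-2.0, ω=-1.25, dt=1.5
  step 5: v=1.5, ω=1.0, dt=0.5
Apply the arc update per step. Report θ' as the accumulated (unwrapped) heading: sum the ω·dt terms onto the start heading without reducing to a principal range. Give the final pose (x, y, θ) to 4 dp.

(-0.3954, 0.0172, 0.5048)

step 1: θ'=2.8798 (straight) → pose (0.1548, -1.2735, 2.8798)
step 2: θ'=0.3798 (R=-1.2500) → pose (0.0149, 1.0948, 0.3798)
step 3: θ'=1.8798 (R=0.6667) → pose (0.4029, 1.9167, 1.8798)
step 4: θ'=0.0048 (R=1.6000) → pose (-1.1137, -0.1698, 0.0048)
step 5: θ'=0.5048 (R=1.5000) → pose (-0.3954, 0.0172, 0.5048)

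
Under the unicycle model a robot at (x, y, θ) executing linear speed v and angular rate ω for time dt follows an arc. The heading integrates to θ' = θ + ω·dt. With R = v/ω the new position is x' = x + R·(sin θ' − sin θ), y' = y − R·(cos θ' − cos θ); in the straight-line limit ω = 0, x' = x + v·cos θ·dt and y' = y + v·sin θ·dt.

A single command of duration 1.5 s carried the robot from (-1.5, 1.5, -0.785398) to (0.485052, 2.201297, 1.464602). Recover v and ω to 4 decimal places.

v = 1.7500, ω = 1.5000

Δθ = 1.464602 − -0.785398 = 2.250000
ω = Δθ/dt = 2.250000/1.5 = 1.5000
R = Δx/(sin θ' − sin θ) = 1.1667
v = R·ω = 1.1667·1.5000 = 1.7500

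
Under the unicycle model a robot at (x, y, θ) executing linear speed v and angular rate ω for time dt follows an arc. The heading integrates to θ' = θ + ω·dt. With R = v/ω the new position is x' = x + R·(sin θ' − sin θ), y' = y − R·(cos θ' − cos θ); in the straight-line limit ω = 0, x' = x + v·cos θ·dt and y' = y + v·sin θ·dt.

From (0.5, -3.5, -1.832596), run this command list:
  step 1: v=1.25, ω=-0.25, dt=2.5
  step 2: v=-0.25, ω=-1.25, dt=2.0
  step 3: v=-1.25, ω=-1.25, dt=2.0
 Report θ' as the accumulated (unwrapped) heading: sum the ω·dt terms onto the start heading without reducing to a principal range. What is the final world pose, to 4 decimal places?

(-2.7423, -6.4281, -7.4576)

step 1: θ'=-2.4576 (R=-5.0000) → pose (-1.1702, -6.0812, -2.4576)
step 2: θ'=-4.9576 (R=0.2000) → pose (-0.8498, -6.2847, -4.9576)
step 3: θ'=-7.4576 (R=1.0000) → pose (-2.7423, -6.4281, -7.4576)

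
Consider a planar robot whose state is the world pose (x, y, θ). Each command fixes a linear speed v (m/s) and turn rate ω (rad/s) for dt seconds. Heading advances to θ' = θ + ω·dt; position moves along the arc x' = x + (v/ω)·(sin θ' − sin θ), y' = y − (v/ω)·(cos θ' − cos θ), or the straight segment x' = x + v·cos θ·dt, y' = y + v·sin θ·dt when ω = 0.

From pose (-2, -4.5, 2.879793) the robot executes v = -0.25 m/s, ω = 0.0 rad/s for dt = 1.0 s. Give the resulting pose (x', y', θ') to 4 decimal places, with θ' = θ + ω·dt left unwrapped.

(-1.7585, -4.5647, 2.8798)

θ' = 2.8798 + 0.0·1.0 = 2.8798
ω = 0 → straight: x' = -2 + -0.25·cos(2.8798)·1.0 = -1.7585
y' = -4.5 + -0.25·sin(2.8798)·1.0 = -4.5647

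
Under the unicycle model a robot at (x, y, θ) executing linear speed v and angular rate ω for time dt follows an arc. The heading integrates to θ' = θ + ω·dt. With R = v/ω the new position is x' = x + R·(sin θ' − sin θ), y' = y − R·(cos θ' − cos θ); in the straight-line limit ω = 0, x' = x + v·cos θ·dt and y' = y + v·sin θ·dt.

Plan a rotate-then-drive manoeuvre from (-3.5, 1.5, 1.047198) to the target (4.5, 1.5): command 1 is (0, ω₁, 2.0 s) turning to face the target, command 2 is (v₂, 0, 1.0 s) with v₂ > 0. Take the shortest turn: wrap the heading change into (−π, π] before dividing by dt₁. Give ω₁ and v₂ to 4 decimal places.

ω₁ = -0.5236, v₂ = 8.0000

heading to target = atan2(1.5−1.5, 4.5−-3.5) = 0.0000
Δθ = wrap(0.0000 − 1.0472) = -1.0472; ω₁ = Δθ/dt₁ = -0.5236
distance = √((4.5−-3.5)² + (1.5−1.5)²) = 8.0000; v₂ = distance/dt₂ = 8.0000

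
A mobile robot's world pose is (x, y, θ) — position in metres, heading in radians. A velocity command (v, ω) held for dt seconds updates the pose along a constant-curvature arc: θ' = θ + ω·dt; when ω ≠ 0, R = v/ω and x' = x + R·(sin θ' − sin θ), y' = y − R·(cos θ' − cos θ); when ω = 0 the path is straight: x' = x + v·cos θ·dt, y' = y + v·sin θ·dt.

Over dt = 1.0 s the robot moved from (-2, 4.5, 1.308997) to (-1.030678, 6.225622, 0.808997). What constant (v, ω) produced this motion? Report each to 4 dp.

Δθ = 0.808997 − 1.308997 = -0.500000
ω = Δθ/dt = -0.500000/1.0 = -0.5000
R = −Δy/(cos θ' − cos θ) = -4.0000
v = R·ω = -4.0000·-0.5000 = 2.0000

v = 2.0000, ω = -0.5000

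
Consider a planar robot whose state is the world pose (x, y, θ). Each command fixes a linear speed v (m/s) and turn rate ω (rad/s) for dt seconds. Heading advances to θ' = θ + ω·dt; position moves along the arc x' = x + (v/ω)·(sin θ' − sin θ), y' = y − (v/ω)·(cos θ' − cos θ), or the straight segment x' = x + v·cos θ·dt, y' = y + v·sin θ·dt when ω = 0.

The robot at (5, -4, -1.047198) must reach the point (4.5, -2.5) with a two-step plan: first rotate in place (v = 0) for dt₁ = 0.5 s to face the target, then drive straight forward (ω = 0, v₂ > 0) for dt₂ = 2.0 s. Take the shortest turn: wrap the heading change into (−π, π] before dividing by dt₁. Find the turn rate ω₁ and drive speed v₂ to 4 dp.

ω₁ = 5.8795, v₂ = 0.7906

heading to target = atan2(-2.5−-4, 4.5−5) = 1.8925
Δθ = wrap(1.8925 − -1.0472) = 2.9397; ω₁ = Δθ/dt₁ = 5.8795
distance = √((4.5−5)² + (-2.5−-4)²) = 1.5811; v₂ = distance/dt₂ = 0.7906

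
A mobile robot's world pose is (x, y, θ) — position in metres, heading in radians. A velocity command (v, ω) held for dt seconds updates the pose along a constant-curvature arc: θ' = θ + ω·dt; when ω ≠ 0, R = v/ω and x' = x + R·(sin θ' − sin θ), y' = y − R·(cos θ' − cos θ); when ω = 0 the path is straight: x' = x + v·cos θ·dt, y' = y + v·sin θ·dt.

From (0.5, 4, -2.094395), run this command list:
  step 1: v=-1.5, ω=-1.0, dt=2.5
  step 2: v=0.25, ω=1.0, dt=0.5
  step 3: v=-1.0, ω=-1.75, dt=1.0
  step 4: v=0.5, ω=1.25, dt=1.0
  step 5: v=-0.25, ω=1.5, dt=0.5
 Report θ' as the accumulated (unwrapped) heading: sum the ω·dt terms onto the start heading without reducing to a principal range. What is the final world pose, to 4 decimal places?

(3.3062, 2.9953, -3.8444)

step 1: θ'=-4.5944 (R=1.5000) → pose (3.2886, 3.4266, -4.5944)
step 2: θ'=-4.0944 (R=0.2500) → pose (3.2441, 3.5420, -4.0944)
step 3: θ'=-5.8444 (R=0.5714) → pose (3.0211, 2.6936, -5.8444)
step 4: θ'=-4.5944 (R=0.4000) → pose (3.2484, 3.1028, -4.5944)
step 5: θ'=-3.8444 (R=-0.1667) → pose (3.3062, 2.9953, -3.8444)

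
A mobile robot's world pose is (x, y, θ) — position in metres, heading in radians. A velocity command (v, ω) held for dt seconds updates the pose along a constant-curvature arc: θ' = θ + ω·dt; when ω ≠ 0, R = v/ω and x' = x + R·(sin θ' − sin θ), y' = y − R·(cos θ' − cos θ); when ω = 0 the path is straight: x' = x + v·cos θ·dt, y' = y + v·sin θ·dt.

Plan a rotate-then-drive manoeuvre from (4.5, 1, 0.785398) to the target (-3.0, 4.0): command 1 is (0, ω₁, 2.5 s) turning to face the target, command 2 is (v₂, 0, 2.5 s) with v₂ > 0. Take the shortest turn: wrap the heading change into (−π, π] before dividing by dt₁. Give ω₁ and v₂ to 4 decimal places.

heading to target = atan2(4−1, -3−4.5) = 2.7611
Δθ = wrap(2.7611 − 0.7854) = 1.9757; ω₁ = Δθ/dt₁ = 0.7903
distance = √((-3−4.5)² + (4−1)²) = 8.0777; v₂ = distance/dt₂ = 3.2311

ω₁ = 0.7903, v₂ = 3.2311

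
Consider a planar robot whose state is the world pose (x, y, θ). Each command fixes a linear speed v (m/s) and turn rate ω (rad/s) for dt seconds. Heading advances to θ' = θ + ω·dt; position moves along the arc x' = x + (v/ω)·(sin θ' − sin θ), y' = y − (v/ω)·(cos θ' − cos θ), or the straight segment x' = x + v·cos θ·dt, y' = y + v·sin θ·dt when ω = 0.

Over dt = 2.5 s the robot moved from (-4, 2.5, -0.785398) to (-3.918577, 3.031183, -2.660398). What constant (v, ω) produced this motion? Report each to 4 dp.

v = -0.2500, ω = -0.7500

Δθ = -2.660398 − -0.785398 = -1.875000
ω = Δθ/dt = -1.875000/2.5 = -0.7500
R = −Δy/(cos θ' − cos θ) = 0.3333
v = R·ω = 0.3333·-0.7500 = -0.2500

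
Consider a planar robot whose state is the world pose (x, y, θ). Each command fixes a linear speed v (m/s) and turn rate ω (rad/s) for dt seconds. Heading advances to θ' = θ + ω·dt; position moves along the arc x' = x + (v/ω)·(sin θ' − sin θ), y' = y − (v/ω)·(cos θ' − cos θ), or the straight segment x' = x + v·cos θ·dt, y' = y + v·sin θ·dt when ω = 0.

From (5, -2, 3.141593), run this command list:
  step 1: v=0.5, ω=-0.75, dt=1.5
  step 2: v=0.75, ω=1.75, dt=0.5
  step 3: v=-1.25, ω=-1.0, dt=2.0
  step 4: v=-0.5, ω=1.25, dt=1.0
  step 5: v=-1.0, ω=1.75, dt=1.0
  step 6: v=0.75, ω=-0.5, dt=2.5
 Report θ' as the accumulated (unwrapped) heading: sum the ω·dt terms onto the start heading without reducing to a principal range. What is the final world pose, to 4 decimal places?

(3.8846, -4.1823, 2.6416)

step 1: θ'=2.0166 (R=-0.6667) → pose (4.3985, -1.6208, 2.0166)
step 2: θ'=2.8916 (R=0.4286) → pose (4.1178, -1.3903, 2.8916)
step 3: θ'=0.8916 (R=1.2500) → pose (4.7812, -3.3867, 0.8916)
step 4: θ'=2.1416 (R=-0.4000) → pose (4.7558, -3.8541, 2.1416)
step 5: θ'=3.8916 (R=-0.5714) → pose (5.6262, -3.9634, 3.8916)
step 6: θ'=2.6416 (R=-1.5000) → pose (3.8846, -4.1823, 2.6416)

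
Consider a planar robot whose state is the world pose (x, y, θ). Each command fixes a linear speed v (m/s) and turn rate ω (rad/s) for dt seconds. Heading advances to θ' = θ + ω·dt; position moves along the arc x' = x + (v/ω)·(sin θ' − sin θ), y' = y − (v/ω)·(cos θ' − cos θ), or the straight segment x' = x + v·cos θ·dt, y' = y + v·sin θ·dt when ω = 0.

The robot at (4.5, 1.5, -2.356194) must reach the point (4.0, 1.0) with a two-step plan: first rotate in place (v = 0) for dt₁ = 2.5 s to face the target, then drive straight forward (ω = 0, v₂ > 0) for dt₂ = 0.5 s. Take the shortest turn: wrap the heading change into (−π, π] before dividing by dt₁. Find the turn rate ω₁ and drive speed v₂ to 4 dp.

heading to target = atan2(1−1.5, 4−4.5) = -2.3562
Δθ = wrap(-2.3562 − -2.3562) = 0.0000; ω₁ = Δθ/dt₁ = 0.0000
distance = √((4−4.5)² + (1−1.5)²) = 0.7071; v₂ = distance/dt₂ = 1.4142

ω₁ = 0.0000, v₂ = 1.4142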